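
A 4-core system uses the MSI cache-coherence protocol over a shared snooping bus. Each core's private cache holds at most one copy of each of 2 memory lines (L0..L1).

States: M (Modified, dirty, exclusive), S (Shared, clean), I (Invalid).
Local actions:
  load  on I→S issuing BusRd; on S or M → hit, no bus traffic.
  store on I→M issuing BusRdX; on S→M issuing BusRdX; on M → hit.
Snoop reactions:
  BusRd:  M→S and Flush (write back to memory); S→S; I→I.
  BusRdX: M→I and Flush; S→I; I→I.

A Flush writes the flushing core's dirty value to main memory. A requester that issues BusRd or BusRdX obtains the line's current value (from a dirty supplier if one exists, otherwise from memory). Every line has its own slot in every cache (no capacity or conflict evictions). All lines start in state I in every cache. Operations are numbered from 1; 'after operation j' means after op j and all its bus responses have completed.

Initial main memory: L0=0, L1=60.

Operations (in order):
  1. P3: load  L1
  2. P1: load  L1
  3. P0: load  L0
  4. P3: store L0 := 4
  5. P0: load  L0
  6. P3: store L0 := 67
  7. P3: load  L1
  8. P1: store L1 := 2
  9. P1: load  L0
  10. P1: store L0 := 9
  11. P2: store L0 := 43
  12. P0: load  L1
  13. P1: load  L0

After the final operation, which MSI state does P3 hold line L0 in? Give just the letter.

state = I

[1] P3: load  L1 | P0:I, P1:I, P2:I, P3:S(60) | bus: BusRd
[2] P1: load  L1 | P0:I, P1:S(60), P2:I, P3:S(60) | bus: BusRd
[3] P0: load  L0 | P0:S(0), P1:I, P2:I, P3:I | bus: BusRd
[4] P3: store L0 := 4 | P0:I, P1:I, P2:I, P3:M(4) | bus: BusRdX
[5] P0: load  L0 | P0:S(4), P1:I, P2:I, P3:S(4) | bus: BusRd,Flush
[6] P3: store L0 := 67 | P0:I, P1:I, P2:I, P3:M(67) | bus: BusRdX
[7] P3: load  L1 | P0:I, P1:S(60), P2:I, P3:S(60) | bus: none
[8] P1: store L1 := 2 | P0:I, P1:M(2), P2:I, P3:I | bus: BusRdX
[9] P1: load  L0 | P0:I, P1:S(67), P2:I, P3:S(67) | bus: BusRd,Flush
[10] P1: store L0 := 9 | P0:I, P1:M(9), P2:I, P3:I | bus: BusRdX
[11] P2: store L0 := 43 | P0:I, P1:I, P2:M(43), P3:I | bus: BusRdX,Flush
[12] P0: load  L1 | P0:S(2), P1:S(2), P2:I, P3:I | bus: BusRd,Flush
[13] P1: load  L0 | P0:I, P1:S(43), P2:S(43), P3:I | bus: BusRd,Flush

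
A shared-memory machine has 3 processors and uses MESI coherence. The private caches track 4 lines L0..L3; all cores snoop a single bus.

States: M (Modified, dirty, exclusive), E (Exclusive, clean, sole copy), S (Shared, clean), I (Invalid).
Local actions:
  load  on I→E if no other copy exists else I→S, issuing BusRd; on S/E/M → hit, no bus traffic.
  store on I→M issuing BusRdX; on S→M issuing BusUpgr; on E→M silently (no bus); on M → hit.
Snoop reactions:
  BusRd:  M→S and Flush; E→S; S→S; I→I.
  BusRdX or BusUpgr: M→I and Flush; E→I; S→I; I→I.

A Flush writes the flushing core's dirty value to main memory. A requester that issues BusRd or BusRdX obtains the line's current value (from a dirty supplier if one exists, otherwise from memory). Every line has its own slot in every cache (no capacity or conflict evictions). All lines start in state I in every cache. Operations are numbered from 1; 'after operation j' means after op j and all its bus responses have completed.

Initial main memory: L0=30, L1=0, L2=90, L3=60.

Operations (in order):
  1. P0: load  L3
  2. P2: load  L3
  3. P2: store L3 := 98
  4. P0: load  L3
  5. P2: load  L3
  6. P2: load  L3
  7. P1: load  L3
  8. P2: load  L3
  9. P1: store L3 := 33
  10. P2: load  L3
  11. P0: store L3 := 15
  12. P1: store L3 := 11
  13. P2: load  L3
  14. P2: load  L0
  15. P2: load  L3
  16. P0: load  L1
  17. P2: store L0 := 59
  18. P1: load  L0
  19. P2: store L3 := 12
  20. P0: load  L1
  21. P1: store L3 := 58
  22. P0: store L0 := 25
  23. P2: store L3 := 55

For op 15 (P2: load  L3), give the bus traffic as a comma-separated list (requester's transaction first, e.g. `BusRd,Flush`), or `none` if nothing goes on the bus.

step 1: P0: load  L3  ⟶  EII  (L3)  txn=BusRd  M[L3]=60
step 2: P2: load  L3  ⟶  SIS  (L3)  txn=BusRd  M[L3]=60
step 3: P2: store L3 := 98  ⟶  IIM  (L3)  txn=BusUpgr  M[L3]=60
step 4: P0: load  L3  ⟶  SIS  (L3)  txn=BusRd+Flush  M[L3]=98
step 5: P2: load  L3  ⟶  SIS  (L3)  txn=∅  M[L3]=98
step 6: P2: load  L3  ⟶  SIS  (L3)  txn=∅  M[L3]=98
step 7: P1: load  L3  ⟶  SSS  (L3)  txn=BusRd  M[L3]=98
step 8: P2: load  L3  ⟶  SSS  (L3)  txn=∅  M[L3]=98
step 9: P1: store L3 := 33  ⟶  IMI  (L3)  txn=BusUpgr  M[L3]=98
step 10: P2: load  L3  ⟶  ISS  (L3)  txn=BusRd+Flush  M[L3]=33
step 11: P0: store L3 := 15  ⟶  MII  (L3)  txn=BusRdX  M[L3]=33
step 12: P1: store L3 := 11  ⟶  IMI  (L3)  txn=BusRdX+Flush  M[L3]=15
step 13: P2: load  L3  ⟶  ISS  (L3)  txn=BusRd+Flush  M[L3]=11
step 14: P2: load  L0  ⟶  IIE  (L0)  txn=BusRd  M[L0]=30
step 15: P2: load  L3  ⟶  ISS  (L3)  txn=∅  M[L3]=11
step 16: P0: load  L1  ⟶  EII  (L1)  txn=BusRd  M[L1]=0
step 17: P2: store L0 := 59  ⟶  IIM  (L0)  txn=∅  M[L0]=30
step 18: P1: load  L0  ⟶  ISS  (L0)  txn=BusRd+Flush  M[L0]=59
step 19: P2: store L3 := 12  ⟶  IIM  (L3)  txn=BusUpgr  M[L3]=11
step 20: P0: load  L1  ⟶  EII  (L1)  txn=∅  M[L1]=0
step 21: P1: store L3 := 58  ⟶  IMI  (L3)  txn=BusRdX+Flush  M[L3]=12
step 22: P0: store L0 := 25  ⟶  MII  (L0)  txn=BusRdX  M[L0]=59
step 23: P2: store L3 := 55  ⟶  IIM  (L3)  txn=BusRdX+Flush  M[L3]=58

bus = none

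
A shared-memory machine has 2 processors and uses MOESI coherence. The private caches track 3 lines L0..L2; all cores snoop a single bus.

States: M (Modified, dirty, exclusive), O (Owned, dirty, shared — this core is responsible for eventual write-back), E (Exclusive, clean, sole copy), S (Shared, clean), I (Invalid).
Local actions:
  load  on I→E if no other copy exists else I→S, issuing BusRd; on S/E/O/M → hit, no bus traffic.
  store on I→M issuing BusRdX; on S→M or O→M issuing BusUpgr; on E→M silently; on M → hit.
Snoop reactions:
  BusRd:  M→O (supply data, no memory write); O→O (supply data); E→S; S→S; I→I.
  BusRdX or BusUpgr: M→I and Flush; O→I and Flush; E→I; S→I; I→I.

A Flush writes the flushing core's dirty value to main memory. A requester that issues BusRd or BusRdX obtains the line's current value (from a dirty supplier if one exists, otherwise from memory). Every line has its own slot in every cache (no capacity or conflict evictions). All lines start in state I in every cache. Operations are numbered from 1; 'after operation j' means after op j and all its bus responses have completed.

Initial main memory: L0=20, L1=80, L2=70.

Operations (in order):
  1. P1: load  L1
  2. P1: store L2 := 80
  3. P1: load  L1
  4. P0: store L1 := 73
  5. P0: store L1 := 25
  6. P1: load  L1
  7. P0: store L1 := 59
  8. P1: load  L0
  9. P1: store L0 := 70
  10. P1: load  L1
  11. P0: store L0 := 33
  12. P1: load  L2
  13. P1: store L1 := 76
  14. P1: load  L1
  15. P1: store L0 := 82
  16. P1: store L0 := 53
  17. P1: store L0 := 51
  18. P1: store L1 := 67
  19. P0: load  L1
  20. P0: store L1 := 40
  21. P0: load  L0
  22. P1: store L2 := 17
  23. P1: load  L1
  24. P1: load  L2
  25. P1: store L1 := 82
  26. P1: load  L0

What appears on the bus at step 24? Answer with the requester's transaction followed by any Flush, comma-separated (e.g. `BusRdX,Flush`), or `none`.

step 1: P1: load  L1  ⟶  IE  (L1)  txn=BusRd  M[L1]=80
step 2: P1: store L2 := 80  ⟶  IM  (L2)  txn=BusRdX  M[L2]=70
step 3: P1: load  L1  ⟶  IE  (L1)  txn=∅  M[L1]=80
step 4: P0: store L1 := 73  ⟶  MI  (L1)  txn=BusRdX  M[L1]=80
step 5: P0: store L1 := 25  ⟶  MI  (L1)  txn=∅  M[L1]=80
step 6: P1: load  L1  ⟶  OS  (L1)  txn=BusRd  M[L1]=80
step 7: P0: store L1 := 59  ⟶  MI  (L1)  txn=BusUpgr  M[L1]=80
step 8: P1: load  L0  ⟶  IE  (L0)  txn=BusRd  M[L0]=20
step 9: P1: store L0 := 70  ⟶  IM  (L0)  txn=∅  M[L0]=20
step 10: P1: load  L1  ⟶  OS  (L1)  txn=BusRd  M[L1]=80
step 11: P0: store L0 := 33  ⟶  MI  (L0)  txn=BusRdX+Flush  M[L0]=70
step 12: P1: load  L2  ⟶  IM  (L2)  txn=∅  M[L2]=70
step 13: P1: store L1 := 76  ⟶  IM  (L1)  txn=BusUpgr+Flush  M[L1]=59
step 14: P1: load  L1  ⟶  IM  (L1)  txn=∅  M[L1]=59
step 15: P1: store L0 := 82  ⟶  IM  (L0)  txn=BusRdX+Flush  M[L0]=33
step 16: P1: store L0 := 53  ⟶  IM  (L0)  txn=∅  M[L0]=33
step 17: P1: store L0 := 51  ⟶  IM  (L0)  txn=∅  M[L0]=33
step 18: P1: store L1 := 67  ⟶  IM  (L1)  txn=∅  M[L1]=59
step 19: P0: load  L1  ⟶  SO  (L1)  txn=BusRd  M[L1]=59
step 20: P0: store L1 := 40  ⟶  MI  (L1)  txn=BusUpgr+Flush  M[L1]=67
step 21: P0: load  L0  ⟶  SO  (L0)  txn=BusRd  M[L0]=33
step 22: P1: store L2 := 17  ⟶  IM  (L2)  txn=∅  M[L2]=70
step 23: P1: load  L1  ⟶  OS  (L1)  txn=BusRd  M[L1]=67
step 24: P1: load  L2  ⟶  IM  (L2)  txn=∅  M[L2]=70
step 25: P1: store L1 := 82  ⟶  IM  (L1)  txn=BusUpgr+Flush  M[L1]=40
step 26: P1: load  L0  ⟶  SO  (L0)  txn=∅  M[L0]=33

bus = none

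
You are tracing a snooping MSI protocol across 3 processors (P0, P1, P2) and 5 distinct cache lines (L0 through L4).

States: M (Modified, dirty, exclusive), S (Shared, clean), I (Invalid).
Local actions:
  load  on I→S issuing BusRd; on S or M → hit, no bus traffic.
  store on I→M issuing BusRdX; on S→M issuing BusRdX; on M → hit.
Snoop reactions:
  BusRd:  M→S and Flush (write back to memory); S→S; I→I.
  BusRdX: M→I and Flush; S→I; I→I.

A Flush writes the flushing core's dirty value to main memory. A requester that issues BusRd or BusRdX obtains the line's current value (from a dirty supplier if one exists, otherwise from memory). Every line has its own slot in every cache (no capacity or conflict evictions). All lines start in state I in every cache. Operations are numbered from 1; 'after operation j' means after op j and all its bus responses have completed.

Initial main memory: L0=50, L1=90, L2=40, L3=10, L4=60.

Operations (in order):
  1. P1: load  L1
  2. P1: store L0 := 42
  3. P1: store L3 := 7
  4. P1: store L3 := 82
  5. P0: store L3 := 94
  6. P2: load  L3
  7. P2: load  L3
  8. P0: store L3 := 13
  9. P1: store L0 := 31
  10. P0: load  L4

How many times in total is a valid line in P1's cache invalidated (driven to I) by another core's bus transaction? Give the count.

invalidations = 1

step 1: P1: load  L1  ⟶  ISI  (L1)  txn=BusRd  M[L1]=90
step 2: P1: store L0 := 42  ⟶  IMI  (L0)  txn=BusRdX  M[L0]=50
step 3: P1: store L3 := 7  ⟶  IMI  (L3)  txn=BusRdX  M[L3]=10
step 4: P1: store L3 := 82  ⟶  IMI  (L3)  txn=∅  M[L3]=10
step 5: P0: store L3 := 94  ⟶  MII  (L3)  txn=BusRdX+Flush  M[L3]=82
step 6: P2: load  L3  ⟶  SIS  (L3)  txn=BusRd+Flush  M[L3]=94
step 7: P2: load  L3  ⟶  SIS  (L3)  txn=∅  M[L3]=94
step 8: P0: store L3 := 13  ⟶  MII  (L3)  txn=BusRdX  M[L3]=94
step 9: P1: store L0 := 31  ⟶  IMI  (L0)  txn=∅  M[L0]=50
step 10: P0: load  L4  ⟶  SII  (L4)  txn=BusRd  M[L4]=60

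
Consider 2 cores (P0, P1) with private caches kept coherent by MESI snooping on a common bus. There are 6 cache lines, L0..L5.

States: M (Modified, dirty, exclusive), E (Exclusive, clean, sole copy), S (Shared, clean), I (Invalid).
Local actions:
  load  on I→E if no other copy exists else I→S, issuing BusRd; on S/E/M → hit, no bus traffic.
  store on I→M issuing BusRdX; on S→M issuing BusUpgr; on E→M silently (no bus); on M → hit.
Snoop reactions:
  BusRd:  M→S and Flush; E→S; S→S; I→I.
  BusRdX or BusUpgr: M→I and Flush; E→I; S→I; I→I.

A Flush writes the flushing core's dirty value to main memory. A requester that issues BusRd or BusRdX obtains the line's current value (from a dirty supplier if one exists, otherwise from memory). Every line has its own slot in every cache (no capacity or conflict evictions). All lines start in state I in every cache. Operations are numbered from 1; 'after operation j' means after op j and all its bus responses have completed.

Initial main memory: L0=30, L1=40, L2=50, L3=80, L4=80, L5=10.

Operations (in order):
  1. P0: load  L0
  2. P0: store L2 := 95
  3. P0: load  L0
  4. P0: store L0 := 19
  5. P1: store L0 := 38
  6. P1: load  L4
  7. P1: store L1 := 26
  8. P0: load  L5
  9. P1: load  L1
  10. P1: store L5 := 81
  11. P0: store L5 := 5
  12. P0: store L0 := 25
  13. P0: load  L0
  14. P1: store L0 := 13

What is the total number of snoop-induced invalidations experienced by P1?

invalidations = 2

step 1: P0: load  L0  ⟶  EI  (L0)  txn=BusRd  M[L0]=30
step 2: P0: store L2 := 95  ⟶  MI  (L2)  txn=BusRdX  M[L2]=50
step 3: P0: load  L0  ⟶  EI  (L0)  txn=∅  M[L0]=30
step 4: P0: store L0 := 19  ⟶  MI  (L0)  txn=∅  M[L0]=30
step 5: P1: store L0 := 38  ⟶  IM  (L0)  txn=BusRdX+Flush  M[L0]=19
step 6: P1: load  L4  ⟶  IE  (L4)  txn=BusRd  M[L4]=80
step 7: P1: store L1 := 26  ⟶  IM  (L1)  txn=BusRdX  M[L1]=40
step 8: P0: load  L5  ⟶  EI  (L5)  txn=BusRd  M[L5]=10
step 9: P1: load  L1  ⟶  IM  (L1)  txn=∅  M[L1]=40
step 10: P1: store L5 := 81  ⟶  IM  (L5)  txn=BusRdX  M[L5]=10
step 11: P0: store L5 := 5  ⟶  MI  (L5)  txn=BusRdX+Flush  M[L5]=81
step 12: P0: store L0 := 25  ⟶  MI  (L0)  txn=BusRdX+Flush  M[L0]=38
step 13: P0: load  L0  ⟶  MI  (L0)  txn=∅  M[L0]=38
step 14: P1: store L0 := 13  ⟶  IM  (L0)  txn=BusRdX+Flush  M[L0]=25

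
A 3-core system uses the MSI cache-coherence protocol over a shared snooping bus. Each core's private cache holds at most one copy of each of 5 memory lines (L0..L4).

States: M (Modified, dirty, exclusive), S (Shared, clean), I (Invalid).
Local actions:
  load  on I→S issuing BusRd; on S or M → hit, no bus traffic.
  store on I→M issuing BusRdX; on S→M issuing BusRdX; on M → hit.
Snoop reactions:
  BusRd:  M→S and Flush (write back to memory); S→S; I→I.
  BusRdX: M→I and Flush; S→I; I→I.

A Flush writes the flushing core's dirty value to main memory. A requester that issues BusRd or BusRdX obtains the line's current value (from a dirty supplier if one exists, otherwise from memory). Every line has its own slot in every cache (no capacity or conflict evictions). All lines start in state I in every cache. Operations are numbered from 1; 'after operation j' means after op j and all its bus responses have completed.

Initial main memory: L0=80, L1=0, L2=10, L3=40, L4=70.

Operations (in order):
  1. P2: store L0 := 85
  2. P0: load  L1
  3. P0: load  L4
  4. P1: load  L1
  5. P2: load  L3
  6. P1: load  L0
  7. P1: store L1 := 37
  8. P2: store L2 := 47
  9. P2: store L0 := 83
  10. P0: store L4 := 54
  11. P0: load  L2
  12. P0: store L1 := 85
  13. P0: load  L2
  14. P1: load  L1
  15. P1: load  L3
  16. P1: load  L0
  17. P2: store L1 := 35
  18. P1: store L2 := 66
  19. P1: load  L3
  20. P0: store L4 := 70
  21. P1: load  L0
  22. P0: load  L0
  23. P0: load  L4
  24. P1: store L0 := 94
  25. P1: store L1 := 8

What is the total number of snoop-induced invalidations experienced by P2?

[1] P2: store L0 := 85 | P0:I, P1:I, P2:M(85) | bus: BusRdX
[2] P0: load  L1 | P0:S(0), P1:I, P2:I | bus: BusRd
[3] P0: load  L4 | P0:S(70), P1:I, P2:I | bus: BusRd
[4] P1: load  L1 | P0:S(0), P1:S(0), P2:I | bus: BusRd
[5] P2: load  L3 | P0:I, P1:I, P2:S(40) | bus: BusRd
[6] P1: load  L0 | P0:I, P1:S(85), P2:S(85) | bus: BusRd,Flush
[7] P1: store L1 := 37 | P0:I, P1:M(37), P2:I | bus: BusRdX
[8] P2: store L2 := 47 | P0:I, P1:I, P2:M(47) | bus: BusRdX
[9] P2: store L0 := 83 | P0:I, P1:I, P2:M(83) | bus: BusRdX
[10] P0: store L4 := 54 | P0:M(54), P1:I, P2:I | bus: BusRdX
[11] P0: load  L2 | P0:S(47), P1:I, P2:S(47) | bus: BusRd,Flush
[12] P0: store L1 := 85 | P0:M(85), P1:I, P2:I | bus: BusRdX,Flush
[13] P0: load  L2 | P0:S(47), P1:I, P2:S(47) | bus: none
[14] P1: load  L1 | P0:S(85), P1:S(85), P2:I | bus: BusRd,Flush
[15] P1: load  L3 | P0:I, P1:S(40), P2:S(40) | bus: BusRd
[16] P1: load  L0 | P0:I, P1:S(83), P2:S(83) | bus: BusRd,Flush
[17] P2: store L1 := 35 | P0:I, P1:I, P2:M(35) | bus: BusRdX
[18] P1: store L2 := 66 | P0:I, P1:M(66), P2:I | bus: BusRdX
[19] P1: load  L3 | P0:I, P1:S(40), P2:S(40) | bus: none
[20] P0: store L4 := 70 | P0:M(70), P1:I, P2:I | bus: none
[21] P1: load  L0 | P0:I, P1:S(83), P2:S(83) | bus: none
[22] P0: load  L0 | P0:S(83), P1:S(83), P2:S(83) | bus: BusRd
[23] P0: load  L4 | P0:M(70), P1:I, P2:I | bus: none
[24] P1: store L0 := 94 | P0:I, P1:M(94), P2:I | bus: BusRdX
[25] P1: store L1 := 8 | P0:I, P1:M(8), P2:I | bus: BusRdX,Flush

invalidations = 3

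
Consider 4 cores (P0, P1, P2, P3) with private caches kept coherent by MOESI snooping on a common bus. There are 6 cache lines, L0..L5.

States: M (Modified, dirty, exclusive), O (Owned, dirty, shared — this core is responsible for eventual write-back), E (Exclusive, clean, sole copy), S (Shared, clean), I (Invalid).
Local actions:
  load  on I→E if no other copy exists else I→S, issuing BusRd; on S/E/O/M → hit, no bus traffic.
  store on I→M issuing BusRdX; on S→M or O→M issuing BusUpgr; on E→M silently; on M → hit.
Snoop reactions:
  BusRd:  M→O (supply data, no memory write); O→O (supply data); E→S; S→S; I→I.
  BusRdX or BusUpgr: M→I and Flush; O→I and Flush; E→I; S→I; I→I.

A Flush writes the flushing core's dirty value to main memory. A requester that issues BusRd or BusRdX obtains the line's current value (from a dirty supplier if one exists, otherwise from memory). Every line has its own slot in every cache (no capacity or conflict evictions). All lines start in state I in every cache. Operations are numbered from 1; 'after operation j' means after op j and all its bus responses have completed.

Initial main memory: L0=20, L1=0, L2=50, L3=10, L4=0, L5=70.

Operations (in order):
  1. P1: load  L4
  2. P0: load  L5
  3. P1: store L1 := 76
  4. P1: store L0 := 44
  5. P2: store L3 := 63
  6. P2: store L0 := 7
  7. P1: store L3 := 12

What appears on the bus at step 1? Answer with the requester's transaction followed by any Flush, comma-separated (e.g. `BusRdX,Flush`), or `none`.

bus = BusRd

step 1: P1: load  L4  ⟶  IEII  (L4)  txn=BusRd  M[L4]=0
step 2: P0: load  L5  ⟶  EIII  (L5)  txn=BusRd  M[L5]=70
step 3: P1: store L1 := 76  ⟶  IMII  (L1)  txn=BusRdX  M[L1]=0
step 4: P1: store L0 := 44  ⟶  IMII  (L0)  txn=BusRdX  M[L0]=20
step 5: P2: store L3 := 63  ⟶  IIMI  (L3)  txn=BusRdX  M[L3]=10
step 6: P2: store L0 := 7  ⟶  IIMI  (L0)  txn=BusRdX+Flush  M[L0]=44
step 7: P1: store L3 := 12  ⟶  IMII  (L3)  txn=BusRdX+Flush  M[L3]=63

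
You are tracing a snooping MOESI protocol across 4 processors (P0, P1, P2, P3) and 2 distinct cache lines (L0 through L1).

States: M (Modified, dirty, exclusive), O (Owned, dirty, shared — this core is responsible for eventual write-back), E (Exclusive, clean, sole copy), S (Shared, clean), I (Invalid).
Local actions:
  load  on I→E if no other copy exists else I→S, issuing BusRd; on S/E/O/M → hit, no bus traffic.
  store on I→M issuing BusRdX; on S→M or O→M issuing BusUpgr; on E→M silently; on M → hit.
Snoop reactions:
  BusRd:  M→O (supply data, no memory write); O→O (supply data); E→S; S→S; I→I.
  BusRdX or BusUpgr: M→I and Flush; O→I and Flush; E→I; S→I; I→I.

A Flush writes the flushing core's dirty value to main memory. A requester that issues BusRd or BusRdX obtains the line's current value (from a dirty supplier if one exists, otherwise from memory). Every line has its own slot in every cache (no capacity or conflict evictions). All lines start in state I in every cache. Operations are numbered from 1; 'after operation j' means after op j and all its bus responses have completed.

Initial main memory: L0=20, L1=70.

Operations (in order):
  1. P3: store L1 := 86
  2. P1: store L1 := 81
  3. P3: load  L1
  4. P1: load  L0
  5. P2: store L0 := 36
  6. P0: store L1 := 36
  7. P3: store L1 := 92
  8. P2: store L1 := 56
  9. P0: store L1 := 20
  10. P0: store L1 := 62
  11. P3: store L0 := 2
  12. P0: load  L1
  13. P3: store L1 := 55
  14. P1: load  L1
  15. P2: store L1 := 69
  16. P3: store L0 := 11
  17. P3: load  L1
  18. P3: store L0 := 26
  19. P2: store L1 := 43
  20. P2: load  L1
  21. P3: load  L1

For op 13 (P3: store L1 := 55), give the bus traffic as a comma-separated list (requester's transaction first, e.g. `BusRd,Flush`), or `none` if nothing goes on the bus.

bus = BusRdX,Flush

step 1: P3: store L1 := 86  ⟶  IIIM  (L1)  txn=BusRdX  M[L1]=70
step 2: P1: store L1 := 81  ⟶  IMII  (L1)  txn=BusRdX+Flush  M[L1]=86
step 3: P3: load  L1  ⟶  IOIS  (L1)  txn=BusRd  M[L1]=86
step 4: P1: load  L0  ⟶  IEII  (L0)  txn=BusRd  M[L0]=20
step 5: P2: store L0 := 36  ⟶  IIMI  (L0)  txn=BusRdX  M[L0]=20
step 6: P0: store L1 := 36  ⟶  MIII  (L1)  txn=BusRdX+Flush  M[L1]=81
step 7: P3: store L1 := 92  ⟶  IIIM  (L1)  txn=BusRdX+Flush  M[L1]=36
step 8: P2: store L1 := 56  ⟶  IIMI  (L1)  txn=BusRdX+Flush  M[L1]=92
step 9: P0: store L1 := 20  ⟶  MIII  (L1)  txn=BusRdX+Flush  M[L1]=56
step 10: P0: store L1 := 62  ⟶  MIII  (L1)  txn=∅  M[L1]=56
step 11: P3: store L0 := 2  ⟶  IIIM  (L0)  txn=BusRdX+Flush  M[L0]=36
step 12: P0: load  L1  ⟶  MIII  (L1)  txn=∅  M[L1]=56
step 13: P3: store L1 := 55  ⟶  IIIM  (L1)  txn=BusRdX+Flush  M[L1]=62
step 14: P1: load  L1  ⟶  ISIO  (L1)  txn=BusRd  M[L1]=62
step 15: P2: store L1 := 69  ⟶  IIMI  (L1)  txn=BusRdX+Flush  M[L1]=55
step 16: P3: store L0 := 11  ⟶  IIIM  (L0)  txn=∅  M[L0]=36
step 17: P3: load  L1  ⟶  IIOS  (L1)  txn=BusRd  M[L1]=55
step 18: P3: store L0 := 26  ⟶  IIIM  (L0)  txn=∅  M[L0]=36
step 19: P2: store L1 := 43  ⟶  IIMI  (L1)  txn=BusUpgr  M[L1]=55
step 20: P2: load  L1  ⟶  IIMI  (L1)  txn=∅  M[L1]=55
step 21: P3: load  L1  ⟶  IIOS  (L1)  txn=BusRd  M[L1]=55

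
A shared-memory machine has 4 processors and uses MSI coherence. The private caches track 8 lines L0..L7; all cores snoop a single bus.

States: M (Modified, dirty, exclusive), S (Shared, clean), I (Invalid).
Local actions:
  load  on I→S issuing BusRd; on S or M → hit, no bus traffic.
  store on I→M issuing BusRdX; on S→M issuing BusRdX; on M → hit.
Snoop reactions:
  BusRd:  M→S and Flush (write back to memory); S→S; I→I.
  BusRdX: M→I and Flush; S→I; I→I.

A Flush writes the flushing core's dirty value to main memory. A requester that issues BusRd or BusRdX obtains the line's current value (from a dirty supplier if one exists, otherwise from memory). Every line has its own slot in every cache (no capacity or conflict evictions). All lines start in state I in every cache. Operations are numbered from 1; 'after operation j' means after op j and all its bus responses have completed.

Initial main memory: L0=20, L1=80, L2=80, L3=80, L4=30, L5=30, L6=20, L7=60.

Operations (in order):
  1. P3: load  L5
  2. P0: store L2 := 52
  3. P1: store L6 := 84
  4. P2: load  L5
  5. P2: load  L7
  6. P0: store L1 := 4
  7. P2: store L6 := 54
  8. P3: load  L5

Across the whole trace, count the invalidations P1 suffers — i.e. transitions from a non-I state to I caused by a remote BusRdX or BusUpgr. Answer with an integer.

invalidations = 1

1. P3: load  L5  bus=[BusRd]  L5: P0=I P1=I P2=I P3=S  mem[L5]=30
2. P0: store L2 := 52  bus=[BusRdX]  L2: P0=M P1=I P2=I P3=I  mem[L2]=80
3. P1: store L6 := 84  bus=[BusRdX]  L6: P0=I P1=M P2=I P3=I  mem[L6]=20
4. P2: load  L5  bus=[BusRd]  L5: P0=I P1=I P2=S P3=S  mem[L5]=30
5. P2: load  L7  bus=[BusRd]  L7: P0=I P1=I P2=S P3=I  mem[L7]=60
6. P0: store L1 := 4  bus=[BusRdX]  L1: P0=M P1=I P2=I P3=I  mem[L1]=80
7. P2: store L6 := 54  bus=[BusRdX,Flush]  L6: P0=I P1=I P2=M P3=I  mem[L6]=84
8. P3: load  L5  bus=[-]  L5: P0=I P1=I P2=S P3=S  mem[L5]=30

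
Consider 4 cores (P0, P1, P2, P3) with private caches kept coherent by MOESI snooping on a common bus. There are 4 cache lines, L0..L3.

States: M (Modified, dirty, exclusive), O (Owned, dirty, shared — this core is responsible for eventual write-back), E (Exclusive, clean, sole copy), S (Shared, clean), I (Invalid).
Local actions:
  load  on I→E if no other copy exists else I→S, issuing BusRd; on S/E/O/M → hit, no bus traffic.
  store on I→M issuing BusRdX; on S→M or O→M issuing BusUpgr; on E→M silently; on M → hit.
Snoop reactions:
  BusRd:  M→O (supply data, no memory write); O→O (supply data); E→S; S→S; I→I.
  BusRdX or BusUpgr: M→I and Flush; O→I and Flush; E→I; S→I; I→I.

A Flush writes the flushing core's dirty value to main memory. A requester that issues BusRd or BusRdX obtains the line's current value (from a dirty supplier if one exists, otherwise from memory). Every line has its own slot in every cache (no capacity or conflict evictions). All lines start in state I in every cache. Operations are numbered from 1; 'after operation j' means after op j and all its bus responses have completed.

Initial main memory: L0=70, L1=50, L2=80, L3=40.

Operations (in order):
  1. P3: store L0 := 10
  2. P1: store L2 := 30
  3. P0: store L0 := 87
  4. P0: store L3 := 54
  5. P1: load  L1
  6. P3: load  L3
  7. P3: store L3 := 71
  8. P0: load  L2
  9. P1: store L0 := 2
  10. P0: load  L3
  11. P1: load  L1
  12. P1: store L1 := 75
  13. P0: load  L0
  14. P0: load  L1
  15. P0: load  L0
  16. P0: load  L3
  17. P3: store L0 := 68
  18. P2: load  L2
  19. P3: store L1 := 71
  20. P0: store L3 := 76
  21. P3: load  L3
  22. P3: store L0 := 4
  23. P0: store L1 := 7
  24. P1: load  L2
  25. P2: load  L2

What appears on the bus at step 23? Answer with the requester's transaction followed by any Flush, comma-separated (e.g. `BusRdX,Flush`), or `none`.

1. P3: store L0 := 10  bus=[BusRdX]  L0: P0=I P1=I P2=I P3=M  mem[L0]=70
2. P1: store L2 := 30  bus=[BusRdX]  L2: P0=I P1=M P2=I P3=I  mem[L2]=80
3. P0: store L0 := 87  bus=[BusRdX,Flush]  L0: P0=M P1=I P2=I P3=I  mem[L0]=10
4. P0: store L3 := 54  bus=[BusRdX]  L3: P0=M P1=I P2=I P3=I  mem[L3]=40
5. P1: load  L1  bus=[BusRd]  L1: P0=I P1=E P2=I P3=I  mem[L1]=50
6. P3: load  L3  bus=[BusRd]  L3: P0=O P1=I P2=I P3=S  mem[L3]=40
7. P3: store L3 := 71  bus=[BusUpgr,Flush]  L3: P0=I P1=I P2=I P3=M  mem[L3]=54
8. P0: load  L2  bus=[BusRd]  L2: P0=S P1=O P2=I P3=I  mem[L2]=80
9. P1: store L0 := 2  bus=[BusRdX,Flush]  L0: P0=I P1=M P2=I P3=I  mem[L0]=87
10. P0: load  L3  bus=[BusRd]  L3: P0=S P1=I P2=I P3=O  mem[L3]=54
11. P1: load  L1  bus=[-]  L1: P0=I P1=E P2=I P3=I  mem[L1]=50
12. P1: store L1 := 75  bus=[-]  L1: P0=I P1=M P2=I P3=I  mem[L1]=50
13. P0: load  L0  bus=[BusRd]  L0: P0=S P1=O P2=I P3=I  mem[L0]=87
14. P0: load  L1  bus=[BusRd]  L1: P0=S P1=O P2=I P3=I  mem[L1]=50
15. P0: load  L0  bus=[-]  L0: P0=S P1=O P2=I P3=I  mem[L0]=87
16. P0: load  L3  bus=[-]  L3: P0=S P1=I P2=I P3=O  mem[L3]=54
17. P3: store L0 := 68  bus=[BusRdX,Flush]  L0: P0=I P1=I P2=I P3=M  mem[L0]=2
18. P2: load  L2  bus=[BusRd]  L2: P0=S P1=O P2=S P3=I  mem[L2]=80
19. P3: store L1 := 71  bus=[BusRdX,Flush]  L1: P0=I P1=I P2=I P3=M  mem[L1]=75
20. P0: store L3 := 76  bus=[BusUpgr,Flush]  L3: P0=M P1=I P2=I P3=I  mem[L3]=71
21. P3: load  L3  bus=[BusRd]  L3: P0=O P1=I P2=I P3=S  mem[L3]=71
22. P3: store L0 := 4  bus=[-]  L0: P0=I P1=I P2=I P3=M  mem[L0]=2
23. P0: store L1 := 7  bus=[BusRdX,Flush]  L1: P0=M P1=I P2=I P3=I  mem[L1]=71
24. P1: load  L2  bus=[-]  L2: P0=S P1=O P2=S P3=I  mem[L2]=80
25. P2: load  L2  bus=[-]  L2: P0=S P1=O P2=S P3=I  mem[L2]=80

bus = BusRdX,Flush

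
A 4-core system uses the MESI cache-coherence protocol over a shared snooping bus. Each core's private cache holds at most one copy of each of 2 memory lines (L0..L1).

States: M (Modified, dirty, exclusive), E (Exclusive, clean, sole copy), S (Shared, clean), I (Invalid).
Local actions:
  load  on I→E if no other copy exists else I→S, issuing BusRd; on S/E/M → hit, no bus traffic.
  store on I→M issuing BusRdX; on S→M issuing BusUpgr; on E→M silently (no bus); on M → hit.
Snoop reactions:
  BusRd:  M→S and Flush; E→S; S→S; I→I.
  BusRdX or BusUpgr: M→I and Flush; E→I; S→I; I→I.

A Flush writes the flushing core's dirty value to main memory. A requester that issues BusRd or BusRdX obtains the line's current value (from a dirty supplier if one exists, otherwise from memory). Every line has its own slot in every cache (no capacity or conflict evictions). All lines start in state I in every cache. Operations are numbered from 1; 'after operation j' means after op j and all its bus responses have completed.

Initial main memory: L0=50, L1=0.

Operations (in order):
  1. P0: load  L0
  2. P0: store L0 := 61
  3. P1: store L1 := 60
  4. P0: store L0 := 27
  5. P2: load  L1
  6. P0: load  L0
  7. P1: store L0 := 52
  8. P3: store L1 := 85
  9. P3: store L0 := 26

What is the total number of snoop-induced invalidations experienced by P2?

[1] P0: load  L0 | P0:E(50), P1:I, P2:I, P3:I | bus: BusRd
[2] P0: store L0 := 61 | P0:M(61), P1:I, P2:I, P3:I | bus: none
[3] P1: store L1 := 60 | P0:I, P1:M(60), P2:I, P3:I | bus: BusRdX
[4] P0: store L0 := 27 | P0:M(27), P1:I, P2:I, P3:I | bus: none
[5] P2: load  L1 | P0:I, P1:S(60), P2:S(60), P3:I | bus: BusRd,Flush
[6] P0: load  L0 | P0:M(27), P1:I, P2:I, P3:I | bus: none
[7] P1: store L0 := 52 | P0:I, P1:M(52), P2:I, P3:I | bus: BusRdX,Flush
[8] P3: store L1 := 85 | P0:I, P1:I, P2:I, P3:M(85) | bus: BusRdX
[9] P3: store L0 := 26 | P0:I, P1:I, P2:I, P3:M(26) | bus: BusRdX,Flush

invalidations = 1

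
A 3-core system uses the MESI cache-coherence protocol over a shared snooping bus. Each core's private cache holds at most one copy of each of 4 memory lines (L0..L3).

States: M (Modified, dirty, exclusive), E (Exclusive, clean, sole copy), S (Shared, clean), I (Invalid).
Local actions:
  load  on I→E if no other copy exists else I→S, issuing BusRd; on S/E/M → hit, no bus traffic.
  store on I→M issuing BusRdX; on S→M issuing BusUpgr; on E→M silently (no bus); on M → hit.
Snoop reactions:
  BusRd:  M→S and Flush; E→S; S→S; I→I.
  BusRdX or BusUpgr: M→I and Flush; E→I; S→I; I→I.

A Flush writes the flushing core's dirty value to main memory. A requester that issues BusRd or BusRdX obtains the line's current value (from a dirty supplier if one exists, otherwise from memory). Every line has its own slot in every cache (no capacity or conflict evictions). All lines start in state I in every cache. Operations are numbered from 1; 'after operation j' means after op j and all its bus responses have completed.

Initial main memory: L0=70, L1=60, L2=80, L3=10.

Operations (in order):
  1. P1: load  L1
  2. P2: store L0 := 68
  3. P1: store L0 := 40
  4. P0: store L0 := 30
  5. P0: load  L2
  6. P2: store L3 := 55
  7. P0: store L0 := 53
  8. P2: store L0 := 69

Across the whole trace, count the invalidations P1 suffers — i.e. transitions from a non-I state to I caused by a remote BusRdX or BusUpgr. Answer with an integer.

[1] P1: load  L1 | P0:I, P1:E(60), P2:I | bus: BusRd
[2] P2: store L0 := 68 | P0:I, P1:I, P2:M(68) | bus: BusRdX
[3] P1: store L0 := 40 | P0:I, P1:M(40), P2:I | bus: BusRdX,Flush
[4] P0: store L0 := 30 | P0:M(30), P1:I, P2:I | bus: BusRdX,Flush
[5] P0: load  L2 | P0:E(80), P1:I, P2:I | bus: BusRd
[6] P2: store L3 := 55 | P0:I, P1:I, P2:M(55) | bus: BusRdX
[7] P0: store L0 := 53 | P0:M(53), P1:I, P2:I | bus: none
[8] P2: store L0 := 69 | P0:I, P1:I, P2:M(69) | bus: BusRdX,Flush

invalidations = 1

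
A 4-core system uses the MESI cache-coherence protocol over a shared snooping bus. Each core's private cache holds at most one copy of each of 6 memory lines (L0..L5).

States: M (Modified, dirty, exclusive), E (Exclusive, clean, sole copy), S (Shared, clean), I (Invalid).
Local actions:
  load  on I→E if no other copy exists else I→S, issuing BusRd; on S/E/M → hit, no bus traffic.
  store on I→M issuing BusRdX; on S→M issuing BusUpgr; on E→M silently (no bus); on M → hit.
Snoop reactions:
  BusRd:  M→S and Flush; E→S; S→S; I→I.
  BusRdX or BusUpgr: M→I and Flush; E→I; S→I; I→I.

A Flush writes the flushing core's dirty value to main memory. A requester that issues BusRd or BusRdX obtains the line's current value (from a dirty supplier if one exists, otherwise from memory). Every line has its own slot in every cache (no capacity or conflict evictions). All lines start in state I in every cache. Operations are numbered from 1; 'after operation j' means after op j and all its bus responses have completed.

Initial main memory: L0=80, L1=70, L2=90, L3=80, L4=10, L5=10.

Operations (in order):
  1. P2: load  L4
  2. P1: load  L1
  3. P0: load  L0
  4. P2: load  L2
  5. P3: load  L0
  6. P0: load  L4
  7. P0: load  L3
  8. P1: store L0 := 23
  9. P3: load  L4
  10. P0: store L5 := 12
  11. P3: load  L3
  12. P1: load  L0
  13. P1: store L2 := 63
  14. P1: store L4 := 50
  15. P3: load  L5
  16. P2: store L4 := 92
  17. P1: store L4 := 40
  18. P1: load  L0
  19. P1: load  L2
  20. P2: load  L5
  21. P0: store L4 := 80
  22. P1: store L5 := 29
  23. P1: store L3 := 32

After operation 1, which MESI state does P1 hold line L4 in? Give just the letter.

state = I

  op1 P2: load  L4 → I/I/E/I on L4; bus BusRd; mem=10
  op2 P1: load  L1 → I/E/I/I on L1; bus BusRd; mem=70
  op3 P0: load  L0 → E/I/I/I on L0; bus BusRd; mem=80
  op4 P2: load  L2 → I/I/E/I on L2; bus BusRd; mem=90
  op5 P3: load  L0 → S/I/I/S on L0; bus BusRd; mem=80
  op6 P0: load  L4 → S/I/S/I on L4; bus BusRd; mem=10
  op7 P0: load  L3 → E/I/I/I on L3; bus BusRd; mem=80
  op8 P1: store L0 := 23 → I/M/I/I on L0; bus BusRdX; mem=80
  op9 P3: load  L4 → S/I/S/S on L4; bus BusRd; mem=10
  op10 P0: store L5 := 12 → M/I/I/I on L5; bus BusRdX; mem=10
  op11 P3: load  L3 → S/I/I/S on L3; bus BusRd; mem=80
  op12 P1: load  L0 → I/M/I/I on L0; bus (none); mem=80
  op13 P1: store L2 := 63 → I/M/I/I on L2; bus BusRdX; mem=90
  op14 P1: store L4 := 50 → I/M/I/I on L4; bus BusRdX; mem=10
  op15 P3: load  L5 → S/I/I/S on L5; bus BusRd Flush; mem=12
  op16 P2: store L4 := 92 → I/I/M/I on L4; bus BusRdX Flush; mem=50
  op17 P1: store L4 := 40 → I/M/I/I on L4; bus BusRdX Flush; mem=92
  op18 P1: load  L0 → I/M/I/I on L0; bus (none); mem=80
  op19 P1: load  L2 → I/M/I/I on L2; bus (none); mem=90
  op20 P2: load  L5 → S/I/S/S on L5; bus BusRd; mem=12
  op21 P0: store L4 := 80 → M/I/I/I on L4; bus BusRdX Flush; mem=40
  op22 P1: store L5 := 29 → I/M/I/I on L5; bus BusRdX; mem=12
  op23 P1: store L3 := 32 → I/M/I/I on L3; bus BusRdX; mem=80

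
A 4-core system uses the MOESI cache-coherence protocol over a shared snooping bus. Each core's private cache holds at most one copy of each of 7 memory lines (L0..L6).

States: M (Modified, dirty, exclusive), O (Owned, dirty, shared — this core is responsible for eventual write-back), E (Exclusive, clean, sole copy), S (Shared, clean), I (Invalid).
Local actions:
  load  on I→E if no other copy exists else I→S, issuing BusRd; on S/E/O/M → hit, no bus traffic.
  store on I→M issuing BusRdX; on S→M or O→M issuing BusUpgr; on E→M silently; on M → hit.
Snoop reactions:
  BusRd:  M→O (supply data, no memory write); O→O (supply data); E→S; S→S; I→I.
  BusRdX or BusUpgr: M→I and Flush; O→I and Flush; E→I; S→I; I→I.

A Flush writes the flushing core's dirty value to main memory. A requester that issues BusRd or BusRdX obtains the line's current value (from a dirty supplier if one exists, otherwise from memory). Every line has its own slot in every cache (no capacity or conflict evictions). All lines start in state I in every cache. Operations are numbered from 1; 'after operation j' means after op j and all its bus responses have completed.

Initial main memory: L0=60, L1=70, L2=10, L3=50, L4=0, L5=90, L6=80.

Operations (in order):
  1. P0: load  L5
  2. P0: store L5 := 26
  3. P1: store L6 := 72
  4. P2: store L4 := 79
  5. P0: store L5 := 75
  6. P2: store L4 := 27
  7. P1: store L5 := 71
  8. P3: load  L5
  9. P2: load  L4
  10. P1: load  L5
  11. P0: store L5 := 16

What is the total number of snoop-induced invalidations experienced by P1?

invalidations = 1

[1] P0: load  L5 | P0:E(90), P1:I, P2:I, P3:I | bus: BusRd
[2] P0: store L5 := 26 | P0:M(26), P1:I, P2:I, P3:I | bus: none
[3] P1: store L6 := 72 | P0:I, P1:M(72), P2:I, P3:I | bus: BusRdX
[4] P2: store L4 := 79 | P0:I, P1:I, P2:M(79), P3:I | bus: BusRdX
[5] P0: store L5 := 75 | P0:M(75), P1:I, P2:I, P3:I | bus: none
[6] P2: store L4 := 27 | P0:I, P1:I, P2:M(27), P3:I | bus: none
[7] P1: store L5 := 71 | P0:I, P1:M(71), P2:I, P3:I | bus: BusRdX,Flush
[8] P3: load  L5 | P0:I, P1:O(71), P2:I, P3:S(71) | bus: BusRd
[9] P2: load  L4 | P0:I, P1:I, P2:M(27), P3:I | bus: none
[10] P1: load  L5 | P0:I, P1:O(71), P2:I, P3:S(71) | bus: none
[11] P0: store L5 := 16 | P0:M(16), P1:I, P2:I, P3:I | bus: BusRdX,Flush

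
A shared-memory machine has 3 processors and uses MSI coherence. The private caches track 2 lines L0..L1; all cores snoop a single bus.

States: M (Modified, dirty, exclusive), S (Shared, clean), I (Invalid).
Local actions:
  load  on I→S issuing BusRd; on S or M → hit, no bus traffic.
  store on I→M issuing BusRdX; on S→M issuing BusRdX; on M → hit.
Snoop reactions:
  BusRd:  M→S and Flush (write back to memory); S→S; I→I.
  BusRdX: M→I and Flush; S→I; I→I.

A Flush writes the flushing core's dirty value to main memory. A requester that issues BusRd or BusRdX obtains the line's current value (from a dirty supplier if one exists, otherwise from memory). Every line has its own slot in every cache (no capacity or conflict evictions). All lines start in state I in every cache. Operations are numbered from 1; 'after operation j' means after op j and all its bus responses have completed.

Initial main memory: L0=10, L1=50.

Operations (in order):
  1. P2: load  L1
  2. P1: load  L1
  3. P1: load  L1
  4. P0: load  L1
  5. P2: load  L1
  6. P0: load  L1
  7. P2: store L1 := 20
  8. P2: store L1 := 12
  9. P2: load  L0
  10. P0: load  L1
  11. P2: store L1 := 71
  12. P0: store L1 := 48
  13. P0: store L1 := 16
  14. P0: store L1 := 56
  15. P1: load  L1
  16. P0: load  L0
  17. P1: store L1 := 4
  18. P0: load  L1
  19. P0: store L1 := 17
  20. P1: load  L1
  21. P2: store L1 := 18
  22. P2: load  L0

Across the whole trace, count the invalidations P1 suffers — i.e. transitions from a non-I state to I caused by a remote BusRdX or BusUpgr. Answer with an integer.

invalidations = 3

1. P2: load  L1  bus=[BusRd]  L1: P0=I P1=I P2=S  mem[L1]=50
2. P1: load  L1  bus=[BusRd]  L1: P0=I P1=S P2=S  mem[L1]=50
3. P1: load  L1  bus=[-]  L1: P0=I P1=S P2=S  mem[L1]=50
4. P0: load  L1  bus=[BusRd]  L1: P0=S P1=S P2=S  mem[L1]=50
5. P2: load  L1  bus=[-]  L1: P0=S P1=S P2=S  mem[L1]=50
6. P0: load  L1  bus=[-]  L1: P0=S P1=S P2=S  mem[L1]=50
7. P2: store L1 := 20  bus=[BusRdX]  L1: P0=I P1=I P2=M  mem[L1]=50
8. P2: store L1 := 12  bus=[-]  L1: P0=I P1=I P2=M  mem[L1]=50
9. P2: load  L0  bus=[BusRd]  L0: P0=I P1=I P2=S  mem[L0]=10
10. P0: load  L1  bus=[BusRd,Flush]  L1: P0=S P1=I P2=S  mem[L1]=12
11. P2: store L1 := 71  bus=[BusRdX]  L1: P0=I P1=I P2=M  mem[L1]=12
12. P0: store L1 := 48  bus=[BusRdX,Flush]  L1: P0=M P1=I P2=I  mem[L1]=71
13. P0: store L1 := 16  bus=[-]  L1: P0=M P1=I P2=I  mem[L1]=71
14. P0: store L1 := 56  bus=[-]  L1: P0=M P1=I P2=I  mem[L1]=71
15. P1: load  L1  bus=[BusRd,Flush]  L1: P0=S P1=S P2=I  mem[L1]=56
16. P0: load  L0  bus=[BusRd]  L0: P0=S P1=I P2=S  mem[L0]=10
17. P1: store L1 := 4  bus=[BusRdX]  L1: P0=I P1=M P2=I  mem[L1]=56
18. P0: load  L1  bus=[BusRd,Flush]  L1: P0=S P1=S P2=I  mem[L1]=4
19. P0: store L1 := 17  bus=[BusRdX]  L1: P0=M P1=I P2=I  mem[L1]=4
20. P1: load  L1  bus=[BusRd,Flush]  L1: P0=S P1=S P2=I  mem[L1]=17
21. P2: store L1 := 18  bus=[BusRdX]  L1: P0=I P1=I P2=M  mem[L1]=17
22. P2: load  L0  bus=[-]  L0: P0=S P1=I P2=S  mem[L0]=10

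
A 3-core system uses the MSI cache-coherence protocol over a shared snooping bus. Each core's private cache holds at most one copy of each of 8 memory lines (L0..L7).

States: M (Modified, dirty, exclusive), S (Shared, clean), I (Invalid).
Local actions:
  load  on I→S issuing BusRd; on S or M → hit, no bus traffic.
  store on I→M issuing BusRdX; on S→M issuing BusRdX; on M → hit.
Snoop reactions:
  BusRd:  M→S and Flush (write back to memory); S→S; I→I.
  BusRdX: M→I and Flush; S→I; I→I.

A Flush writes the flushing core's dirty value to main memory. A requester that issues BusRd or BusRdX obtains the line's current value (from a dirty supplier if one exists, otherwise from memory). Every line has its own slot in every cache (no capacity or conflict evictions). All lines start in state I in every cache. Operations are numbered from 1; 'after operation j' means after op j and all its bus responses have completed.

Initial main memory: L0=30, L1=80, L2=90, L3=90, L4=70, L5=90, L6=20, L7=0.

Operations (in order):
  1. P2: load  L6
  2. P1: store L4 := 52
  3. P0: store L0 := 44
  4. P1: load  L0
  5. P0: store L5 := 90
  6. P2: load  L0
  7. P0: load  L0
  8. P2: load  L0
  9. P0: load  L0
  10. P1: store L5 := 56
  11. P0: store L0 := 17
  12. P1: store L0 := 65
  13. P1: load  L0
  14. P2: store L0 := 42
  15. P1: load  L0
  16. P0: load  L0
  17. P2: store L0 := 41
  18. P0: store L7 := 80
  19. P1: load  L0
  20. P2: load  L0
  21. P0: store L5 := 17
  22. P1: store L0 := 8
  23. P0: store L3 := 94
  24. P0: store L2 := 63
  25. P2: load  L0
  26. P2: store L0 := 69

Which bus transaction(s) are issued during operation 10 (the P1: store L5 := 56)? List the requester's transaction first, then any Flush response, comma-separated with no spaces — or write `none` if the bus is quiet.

bus = BusRdX,Flush

step 1: P2: load  L6  ⟶  IIS  (L6)  txn=BusRd  M[L6]=20
step 2: P1: store L4 := 52  ⟶  IMI  (L4)  txn=BusRdX  M[L4]=70
step 3: P0: store L0 := 44  ⟶  MII  (L0)  txn=BusRdX  M[L0]=30
step 4: P1: load  L0  ⟶  SSI  (L0)  txn=BusRd+Flush  M[L0]=44
step 5: P0: store L5 := 90  ⟶  MII  (L5)  txn=BusRdX  M[L5]=90
step 6: P2: load  L0  ⟶  SSS  (L0)  txn=BusRd  M[L0]=44
step 7: P0: load  L0  ⟶  SSS  (L0)  txn=∅  M[L0]=44
step 8: P2: load  L0  ⟶  SSS  (L0)  txn=∅  M[L0]=44
step 9: P0: load  L0  ⟶  SSS  (L0)  txn=∅  M[L0]=44
step 10: P1: store L5 := 56  ⟶  IMI  (L5)  txn=BusRdX+Flush  M[L5]=90
step 11: P0: store L0 := 17  ⟶  MII  (L0)  txn=BusRdX  M[L0]=44
step 12: P1: store L0 := 65  ⟶  IMI  (L0)  txn=BusRdX+Flush  M[L0]=17
step 13: P1: load  L0  ⟶  IMI  (L0)  txn=∅  M[L0]=17
step 14: P2: store L0 := 42  ⟶  IIM  (L0)  txn=BusRdX+Flush  M[L0]=65
step 15: P1: load  L0  ⟶  ISS  (L0)  txn=BusRd+Flush  M[L0]=42
step 16: P0: load  L0  ⟶  SSS  (L0)  txn=BusRd  M[L0]=42
step 17: P2: store L0 := 41  ⟶  IIM  (L0)  txn=BusRdX  M[L0]=42
step 18: P0: store L7 := 80  ⟶  MII  (L7)  txn=BusRdX  M[L7]=0
step 19: P1: load  L0  ⟶  ISS  (L0)  txn=BusRd+Flush  M[L0]=41
step 20: P2: load  L0  ⟶  ISS  (L0)  txn=∅  M[L0]=41
step 21: P0: store L5 := 17  ⟶  MII  (L5)  txn=BusRdX+Flush  M[L5]=56
step 22: P1: store L0 := 8  ⟶  IMI  (L0)  txn=BusRdX  M[L0]=41
step 23: P0: store L3 := 94  ⟶  MII  (L3)  txn=BusRdX  M[L3]=90
step 24: P0: store L2 := 63  ⟶  MII  (L2)  txn=BusRdX  M[L2]=90
step 25: P2: load  L0  ⟶  ISS  (L0)  txn=BusRd+Flush  M[L0]=8
step 26: P2: store L0 := 69  ⟶  IIM  (L0)  txn=BusRdX  M[L0]=8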